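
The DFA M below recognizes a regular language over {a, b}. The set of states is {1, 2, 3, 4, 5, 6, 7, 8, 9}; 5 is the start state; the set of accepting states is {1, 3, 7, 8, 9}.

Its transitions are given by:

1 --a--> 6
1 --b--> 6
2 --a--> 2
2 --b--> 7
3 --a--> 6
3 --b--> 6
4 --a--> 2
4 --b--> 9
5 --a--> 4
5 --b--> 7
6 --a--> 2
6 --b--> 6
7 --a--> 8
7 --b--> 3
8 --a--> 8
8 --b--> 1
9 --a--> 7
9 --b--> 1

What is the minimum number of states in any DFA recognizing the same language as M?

Every state is reachable, so we keep all 9.
Start with accepting vs non-accepting: {1,3,7,8,9} | {2,4,5,6}.
On input a, block {1,3,7,8,9} splits into {7,8,9} and {1,3}.
Refine {2,4,5,6} on symbol b: members go to different blocks, giving {2,4,5} and {6}.
No further refinement is possible. Final partition (4 blocks): {7,8,9} | {2,4,5} | {1,3} | {6}.

4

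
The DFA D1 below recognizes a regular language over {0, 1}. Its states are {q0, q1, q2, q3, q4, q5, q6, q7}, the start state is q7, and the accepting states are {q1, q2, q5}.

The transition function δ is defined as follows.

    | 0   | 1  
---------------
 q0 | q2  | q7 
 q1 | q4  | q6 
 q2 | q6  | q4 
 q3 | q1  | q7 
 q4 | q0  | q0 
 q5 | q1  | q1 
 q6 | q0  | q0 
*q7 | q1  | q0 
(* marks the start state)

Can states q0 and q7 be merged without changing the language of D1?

First remove the unreachable states {q3,q5}; 6 states remain.
P0 = {q1,q2} | {q0,q4,q6,q7}.
Refine {q0,q4,q6,q7} on symbol 0: members go to different blocks, giving {q0,q7} and {q4,q6}.
The partition is now stable with 3 blocks: {q1,q2} | {q0,q7} | {q4,q6}.
q0 and q7 lie in the same block of the stable partition, so they are equivalent — no string distinguishes them.

Yes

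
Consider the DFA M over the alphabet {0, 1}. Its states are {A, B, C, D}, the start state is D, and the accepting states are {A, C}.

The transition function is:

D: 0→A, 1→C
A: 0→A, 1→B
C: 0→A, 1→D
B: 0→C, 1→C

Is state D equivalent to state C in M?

All states are reachable from the start state.
Initial partition by acceptance: {A,C} | {B,D}.
Stable partition: {A,C} | {B,D} — 2 equivalence classes.
D and C end up in different blocks, so they are distinguishable. For instance, the string 'ε' is accepted from only C.

No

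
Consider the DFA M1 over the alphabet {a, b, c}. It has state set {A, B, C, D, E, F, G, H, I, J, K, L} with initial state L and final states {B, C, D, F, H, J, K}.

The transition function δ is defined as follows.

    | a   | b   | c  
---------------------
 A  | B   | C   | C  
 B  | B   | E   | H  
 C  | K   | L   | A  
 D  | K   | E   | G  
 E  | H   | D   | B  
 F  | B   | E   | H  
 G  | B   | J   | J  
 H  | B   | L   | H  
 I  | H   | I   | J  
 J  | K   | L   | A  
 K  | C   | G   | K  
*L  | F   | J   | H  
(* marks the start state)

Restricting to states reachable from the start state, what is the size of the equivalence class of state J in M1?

First remove the unreachable states {I}; 11 states remain.
Start with accepting vs non-accepting: {B,C,D,F,H,J,K} | {A,E,G,L}.
Refine {B,C,D,F,H,J,K} on symbol c: members go to different blocks, giving {B,F,H,K} and {C,D,J}.
Split {B,F,H,K} by δ(·,a) → {B,F,H} and {K}.
On input c, block {A,E,G,L} splits into {A,G} and {E,L}.
The partition is now stable with 5 blocks: {B,F,H} | {A,G} | {C,D,J} | {K} | {E,L}.
The equivalence class containing J is {C,D,J}, of size 3.

3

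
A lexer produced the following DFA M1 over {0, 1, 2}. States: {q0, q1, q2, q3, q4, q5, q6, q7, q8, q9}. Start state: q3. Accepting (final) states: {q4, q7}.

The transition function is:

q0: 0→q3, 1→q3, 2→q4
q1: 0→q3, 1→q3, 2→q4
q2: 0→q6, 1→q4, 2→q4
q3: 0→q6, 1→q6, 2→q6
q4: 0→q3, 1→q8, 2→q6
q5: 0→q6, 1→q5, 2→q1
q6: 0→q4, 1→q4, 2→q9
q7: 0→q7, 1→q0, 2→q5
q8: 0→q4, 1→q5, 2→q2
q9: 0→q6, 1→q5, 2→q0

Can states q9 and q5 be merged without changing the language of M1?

Yes

Reachable states from the start: {q0,q1,q2,q3,q4,q5,q6,q8,q9}. Unreachable: {q7} — drop them.
Initial partition by acceptance: {q4} | {q0,q1,q2,q3,q5,q6,q8,q9}.
On input 0, block {q0,q1,q2,q3,q5,q6,q8,q9} splits into {q0,q1,q2,q3,q5,q9} and {q6,q8}.
On input 0, block {q0,q1,q2,q3,q5,q9} splits into {q2,q3,q5,q9} and {q0,q1}.
Refine {q2,q3,q5,q9} on symbol 1: members go to different blocks, giving {q5,q9} and {q2} and {q3}.
On input 1, block {q6,q8} splits into {q6} and {q8}.
No further refinement is possible. Final partition (7 blocks): {q4} | {q5,q9} | {q6} | {q0,q1} | {q2} | {q3} | {q8}.
q9 and q5 lie in the same block of the stable partition, so they are equivalent — no string distinguishes them.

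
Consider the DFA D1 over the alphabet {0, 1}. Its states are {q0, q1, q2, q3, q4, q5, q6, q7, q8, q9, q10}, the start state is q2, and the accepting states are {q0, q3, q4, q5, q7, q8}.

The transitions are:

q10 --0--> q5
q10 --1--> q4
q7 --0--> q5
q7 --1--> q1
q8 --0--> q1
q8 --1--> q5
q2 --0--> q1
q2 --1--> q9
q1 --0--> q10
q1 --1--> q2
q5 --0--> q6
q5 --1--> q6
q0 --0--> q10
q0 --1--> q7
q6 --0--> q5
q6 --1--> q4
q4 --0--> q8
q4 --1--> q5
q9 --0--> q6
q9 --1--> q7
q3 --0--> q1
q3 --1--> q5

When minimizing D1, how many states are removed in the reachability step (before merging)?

BFS from q2 reaches {q1, q2, q4, q5, q6, q7, q8, q9, q10}; the 2 state(s) q0, q3 are never visited.

2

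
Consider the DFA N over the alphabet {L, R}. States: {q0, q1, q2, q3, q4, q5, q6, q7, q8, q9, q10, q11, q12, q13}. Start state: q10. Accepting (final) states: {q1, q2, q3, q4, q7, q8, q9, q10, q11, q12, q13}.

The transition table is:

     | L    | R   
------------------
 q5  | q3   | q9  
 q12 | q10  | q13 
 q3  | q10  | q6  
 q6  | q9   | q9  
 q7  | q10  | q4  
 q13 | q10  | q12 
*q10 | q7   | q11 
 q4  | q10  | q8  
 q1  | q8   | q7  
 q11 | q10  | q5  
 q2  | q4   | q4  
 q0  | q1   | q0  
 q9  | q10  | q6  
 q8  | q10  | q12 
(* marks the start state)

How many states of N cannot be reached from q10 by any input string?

No path from q10 leads to q0, q1, q2; the other 11 states are all reachable.

3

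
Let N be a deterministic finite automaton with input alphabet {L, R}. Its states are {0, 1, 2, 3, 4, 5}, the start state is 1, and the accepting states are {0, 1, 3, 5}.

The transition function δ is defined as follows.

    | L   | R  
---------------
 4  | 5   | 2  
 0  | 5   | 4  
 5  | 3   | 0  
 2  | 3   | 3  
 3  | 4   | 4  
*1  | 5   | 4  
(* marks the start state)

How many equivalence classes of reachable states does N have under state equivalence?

Every state is reachable, so we keep all 6.
Initial partition by acceptance: {0,1,3,5} | {2,4}.
Split {0,1,3,5} by δ(·,L) → {0,1,5} and {3}.
Refine {0,1,5} on symbol L: members go to different blocks, giving {0,1} and {5}.
Refine {2,4} on symbol L: members go to different blocks, giving {2} and {4}.
No further refinement is possible. Final partition (5 blocks): {0,1} | {2} | {3} | {5} | {4}.

5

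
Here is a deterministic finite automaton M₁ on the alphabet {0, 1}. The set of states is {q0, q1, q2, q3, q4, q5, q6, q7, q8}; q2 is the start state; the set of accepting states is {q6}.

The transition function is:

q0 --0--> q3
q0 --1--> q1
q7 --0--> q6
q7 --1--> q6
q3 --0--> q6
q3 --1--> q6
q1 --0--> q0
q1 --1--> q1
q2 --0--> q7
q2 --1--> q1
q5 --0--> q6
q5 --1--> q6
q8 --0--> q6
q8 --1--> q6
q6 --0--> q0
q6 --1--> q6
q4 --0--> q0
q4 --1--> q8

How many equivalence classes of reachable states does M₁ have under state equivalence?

First remove the unreachable states {q4,q5,q8}; 6 states remain.
Initial partition by acceptance: {q6} | {q0,q1,q2,q3,q7}.
Refine {q0,q1,q2,q3,q7} on symbol 0: members go to different blocks, giving {q0,q1,q2} and {q3,q7}.
Refine {q0,q1,q2} on symbol 0: members go to different blocks, giving {q0,q2} and {q1}.
No further refinement is possible. Final partition (4 blocks): {q6} | {q0,q2} | {q3,q7} | {q1}.

4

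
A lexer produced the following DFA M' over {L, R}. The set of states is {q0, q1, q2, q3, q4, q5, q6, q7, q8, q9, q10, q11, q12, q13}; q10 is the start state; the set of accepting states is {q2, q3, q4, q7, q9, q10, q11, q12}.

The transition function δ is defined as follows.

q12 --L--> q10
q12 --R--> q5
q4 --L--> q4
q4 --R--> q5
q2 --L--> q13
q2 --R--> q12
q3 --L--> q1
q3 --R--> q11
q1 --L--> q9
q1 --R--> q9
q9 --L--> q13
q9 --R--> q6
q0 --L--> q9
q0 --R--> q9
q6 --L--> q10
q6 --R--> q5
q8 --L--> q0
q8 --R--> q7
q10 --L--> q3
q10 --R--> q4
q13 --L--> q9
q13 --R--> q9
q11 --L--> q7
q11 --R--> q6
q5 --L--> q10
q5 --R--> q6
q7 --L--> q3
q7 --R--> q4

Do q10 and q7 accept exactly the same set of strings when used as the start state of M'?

States {q0,q2,q8,q12} cannot be reached from the start state, so discard them.
P0 = {q3,q4,q7,q9,q10,q11} | {q1,q5,q6,q13}.
Refine {q3,q4,q7,q9,q10,q11} on symbol L: members go to different blocks, giving {q4,q7,q10,q11} and {q3,q9}.
On input L, block {q4,q7,q10,q11} splits into {q4,q11} and {q7,q10}.
Split {q4,q11} by δ(·,L) → {q4} and {q11}.
Refine {q1,q5,q6,q13} on symbol L: members go to different blocks, giving {q1,q13} and {q5,q6}.
On input R, block {q3,q9} splits into {q3} and {q9}.
The partition is now stable with 7 blocks: {q4} | {q1,q13} | {q3} | {q7,q10} | {q11} | {q5,q6} | {q9}.
q10 and q7 lie in the same block of the stable partition, so they are equivalent — no string distinguishes them.

Yes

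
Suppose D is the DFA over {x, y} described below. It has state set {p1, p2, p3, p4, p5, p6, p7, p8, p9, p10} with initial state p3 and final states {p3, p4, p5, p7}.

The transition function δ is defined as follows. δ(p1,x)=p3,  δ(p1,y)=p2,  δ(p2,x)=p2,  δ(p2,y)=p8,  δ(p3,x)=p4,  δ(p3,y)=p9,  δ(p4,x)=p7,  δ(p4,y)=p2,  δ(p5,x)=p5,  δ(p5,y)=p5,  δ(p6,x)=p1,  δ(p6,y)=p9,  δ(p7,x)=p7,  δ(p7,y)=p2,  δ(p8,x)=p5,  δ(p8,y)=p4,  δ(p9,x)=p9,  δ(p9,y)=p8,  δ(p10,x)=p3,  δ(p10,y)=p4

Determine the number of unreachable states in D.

Starting at p3 and following transitions, the reachable set is {p2, p3, p4, p5, p7, p8, p9}. That leaves p1, p6, p10 unreachable — 3 in total.

3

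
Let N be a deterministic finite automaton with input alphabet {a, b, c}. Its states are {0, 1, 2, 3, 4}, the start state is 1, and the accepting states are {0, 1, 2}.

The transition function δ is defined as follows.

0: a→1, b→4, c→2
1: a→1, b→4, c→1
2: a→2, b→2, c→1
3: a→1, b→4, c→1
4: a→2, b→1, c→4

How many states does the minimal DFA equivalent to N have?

First remove the unreachable states {0,3}; 3 states remain.
Initial partition by acceptance: {1,2} | {4}.
On input b, block {1,2} splits into {1} and {2}.
The partition is now stable with 3 blocks: {1} | {4} | {2}.

3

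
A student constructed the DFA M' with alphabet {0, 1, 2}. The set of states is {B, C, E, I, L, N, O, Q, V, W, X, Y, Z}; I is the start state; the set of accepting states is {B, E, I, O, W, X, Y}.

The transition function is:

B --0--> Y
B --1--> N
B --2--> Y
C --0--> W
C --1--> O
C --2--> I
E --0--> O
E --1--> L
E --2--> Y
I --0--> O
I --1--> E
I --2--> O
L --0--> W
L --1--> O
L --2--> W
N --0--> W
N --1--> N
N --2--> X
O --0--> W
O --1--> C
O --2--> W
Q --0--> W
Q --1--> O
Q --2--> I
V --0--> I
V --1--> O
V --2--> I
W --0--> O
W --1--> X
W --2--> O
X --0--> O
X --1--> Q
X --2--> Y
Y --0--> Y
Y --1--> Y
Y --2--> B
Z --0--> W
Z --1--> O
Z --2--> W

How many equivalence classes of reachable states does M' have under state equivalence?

States {V,Z} cannot be reached from the start state, so discard them.
Initial partition by acceptance: {B,E,I,O,W,X,Y} | {C,L,N,Q}.
On input 1, block {B,E,I,O,W,X,Y} splits into {B,E,O,X} and {I,W,Y}.
On input 0, block {B,E,O,X} splits into {E,X} and {B,O}.
On input 1, block {C,L,N,Q} splits into {C,L,Q} and {N}.
Split {I,W,Y} by δ(·,0) → {I,W} and {Y}.
Split {B,O} by δ(·,0) → {O} and {B}.
The partition is now stable with 7 blocks: {E,X} | {C,L,Q} | {I,W} | {O} | {N} | {Y} | {B}.

7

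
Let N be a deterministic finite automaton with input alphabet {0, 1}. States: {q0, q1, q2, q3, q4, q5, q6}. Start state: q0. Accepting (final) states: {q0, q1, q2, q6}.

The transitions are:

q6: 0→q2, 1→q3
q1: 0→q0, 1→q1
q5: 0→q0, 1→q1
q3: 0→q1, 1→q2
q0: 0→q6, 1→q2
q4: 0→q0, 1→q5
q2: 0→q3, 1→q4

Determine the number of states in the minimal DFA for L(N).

P0 = {q0,q1,q2,q6} | {q3,q4,q5}.
Split {q0,q1,q2,q6} by δ(·,0) → {q0,q1,q6} and {q2}.
Refine {q0,q1,q6} on symbol 0: members go to different blocks, giving {q0,q1} and {q6}.
On input 0, block {q0,q1} splits into {q0} and {q1}.
Refine {q3,q4,q5} on symbol 0: members go to different blocks, giving {q4,q5} and {q3}.
Split {q4,q5} by δ(·,1) → {q4} and {q5}.
The partition is now stable with 7 blocks: {q0} | {q4} | {q2} | {q6} | {q1} | {q3} | {q5}.

7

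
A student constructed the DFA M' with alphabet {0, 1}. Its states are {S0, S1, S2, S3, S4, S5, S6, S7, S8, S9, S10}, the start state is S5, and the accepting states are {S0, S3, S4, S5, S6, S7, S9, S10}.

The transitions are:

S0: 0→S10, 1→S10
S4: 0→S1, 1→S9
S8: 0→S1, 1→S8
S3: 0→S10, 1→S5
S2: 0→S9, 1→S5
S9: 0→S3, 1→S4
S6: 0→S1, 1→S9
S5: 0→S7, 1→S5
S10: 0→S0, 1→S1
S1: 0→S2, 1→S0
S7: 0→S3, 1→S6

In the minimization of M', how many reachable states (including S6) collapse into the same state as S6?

2

First remove the unreachable states {S8}; 10 states remain.
Initial partition by acceptance: {S0,S3,S4,S5,S6,S7,S9,S10} | {S1,S2}.
Split {S0,S3,S4,S5,S6,S7,S9,S10} by δ(·,0) → {S0,S3,S5,S7,S9,S10} and {S4,S6}.
On input 1, block {S0,S3,S5,S7,S9,S10} splits into {S0,S3,S5} and {S7,S9} and {S10}.
Split {S0,S3,S5} by δ(·,0) → {S0,S3} and {S5}.
On input 1, block {S0,S3} splits into {S0} and {S3}.
On input 0, block {S1,S2} splits into {S1} and {S2}.
No further refinement is possible. Final partition (8 blocks): {S0} | {S1} | {S4,S6} | {S7,S9} | {S10} | {S5} | {S3} | {S2}.
The equivalence class containing S6 is {S4,S6}, of size 2.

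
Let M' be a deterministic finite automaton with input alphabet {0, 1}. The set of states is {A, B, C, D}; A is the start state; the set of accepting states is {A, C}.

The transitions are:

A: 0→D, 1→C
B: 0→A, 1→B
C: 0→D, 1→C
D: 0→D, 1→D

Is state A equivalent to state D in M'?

Reachable states from the start: {A,C,D}. Unreachable: {B} — drop them.
P0 = {A,C} | {D}.
The partition is now stable with 2 blocks: {A,C} | {D}.
A and D end up in different blocks, so they are distinguishable. For instance, the string 'ε' is accepted from only A.

No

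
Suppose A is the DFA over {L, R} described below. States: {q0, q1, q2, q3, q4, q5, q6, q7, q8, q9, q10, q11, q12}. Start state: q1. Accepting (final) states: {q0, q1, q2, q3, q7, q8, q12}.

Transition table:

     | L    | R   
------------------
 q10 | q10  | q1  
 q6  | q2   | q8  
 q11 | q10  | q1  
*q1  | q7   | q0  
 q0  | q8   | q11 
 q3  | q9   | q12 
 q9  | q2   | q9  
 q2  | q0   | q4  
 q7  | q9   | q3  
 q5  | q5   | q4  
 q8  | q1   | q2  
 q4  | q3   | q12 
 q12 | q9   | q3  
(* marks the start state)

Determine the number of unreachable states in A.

BFS from q1 reaches {q0, q1, q2, q3, q4, q7, q8, q9, q10, q11, q12}; the 2 state(s) q5, q6 are never visited.

2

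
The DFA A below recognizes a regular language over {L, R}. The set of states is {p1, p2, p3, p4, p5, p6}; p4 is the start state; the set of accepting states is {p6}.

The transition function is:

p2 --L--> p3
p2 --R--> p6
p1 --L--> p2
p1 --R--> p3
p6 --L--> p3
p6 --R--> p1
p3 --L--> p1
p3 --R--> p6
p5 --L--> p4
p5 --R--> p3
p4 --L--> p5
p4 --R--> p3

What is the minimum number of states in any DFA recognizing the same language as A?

All states are reachable from the start state.
P0 = {p6} | {p1,p2,p3,p4,p5}.
Split {p1,p2,p3,p4,p5} by δ(·,R) → {p1,p4,p5} and {p2,p3}.
On input L, block {p1,p4,p5} splits into {p4,p5} and {p1}.
Split {p2,p3} by δ(·,L) → {p2} and {p3}.
Stable partition: {p6} | {p4,p5} | {p2} | {p1} | {p3} — 5 equivalence classes.

5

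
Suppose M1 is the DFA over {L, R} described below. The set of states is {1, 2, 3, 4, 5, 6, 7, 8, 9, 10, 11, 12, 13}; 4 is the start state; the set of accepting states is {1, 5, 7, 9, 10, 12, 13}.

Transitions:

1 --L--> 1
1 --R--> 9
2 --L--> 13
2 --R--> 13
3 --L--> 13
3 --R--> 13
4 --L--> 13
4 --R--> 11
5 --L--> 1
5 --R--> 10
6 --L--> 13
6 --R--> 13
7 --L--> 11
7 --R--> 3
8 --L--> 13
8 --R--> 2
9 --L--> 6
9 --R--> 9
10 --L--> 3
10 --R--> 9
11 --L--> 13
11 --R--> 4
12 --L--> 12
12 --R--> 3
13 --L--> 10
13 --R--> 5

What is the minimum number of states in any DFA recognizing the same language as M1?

5

First remove the unreachable states {2,7,8,12}; 9 states remain.
Initial partition by acceptance: {1,5,9,10,13} | {3,4,6,11}.
On input L, block {1,5,9,10,13} splits into {1,5,13} and {9,10}.
Refine {1,5,13} on symbol L: members go to different blocks, giving {1,5} and {13}.
Refine {3,4,6,11} on symbol R: members go to different blocks, giving {3,6} and {4,11}.
No further refinement is possible. Final partition (5 blocks): {1,5} | {3,6} | {9,10} | {13} | {4,11}.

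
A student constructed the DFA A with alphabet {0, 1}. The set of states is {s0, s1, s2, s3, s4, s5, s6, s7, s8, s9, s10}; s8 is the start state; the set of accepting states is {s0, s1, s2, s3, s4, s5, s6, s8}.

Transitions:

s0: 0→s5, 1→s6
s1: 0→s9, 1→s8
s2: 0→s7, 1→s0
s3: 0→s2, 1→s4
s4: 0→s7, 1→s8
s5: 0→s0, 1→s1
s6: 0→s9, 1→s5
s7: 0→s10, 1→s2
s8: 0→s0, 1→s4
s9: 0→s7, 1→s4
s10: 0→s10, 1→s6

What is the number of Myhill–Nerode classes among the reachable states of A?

First remove the unreachable states {s3}; 10 states remain.
P0 = {s0,s1,s2,s4,s5,s6,s8} | {s7,s9,s10}.
On input 0, block {s0,s1,s2,s4,s5,s6,s8} splits into {s1,s2,s4,s6} and {s0,s5,s8}.
The partition is now stable with 3 blocks: {s1,s2,s4,s6} | {s7,s9,s10} | {s0,s5,s8}.

3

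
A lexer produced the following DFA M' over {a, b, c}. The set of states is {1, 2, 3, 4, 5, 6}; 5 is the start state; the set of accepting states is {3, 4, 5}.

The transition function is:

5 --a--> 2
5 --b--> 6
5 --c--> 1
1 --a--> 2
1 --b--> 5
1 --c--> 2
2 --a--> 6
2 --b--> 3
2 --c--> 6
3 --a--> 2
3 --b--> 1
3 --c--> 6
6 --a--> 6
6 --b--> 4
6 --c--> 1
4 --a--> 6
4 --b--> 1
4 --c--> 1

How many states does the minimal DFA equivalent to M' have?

Every state is reachable, so we keep all 6.
P0 = {3,4,5} | {1,2,6}.
No further refinement is possible. Final partition (2 blocks): {3,4,5} | {1,2,6}.

2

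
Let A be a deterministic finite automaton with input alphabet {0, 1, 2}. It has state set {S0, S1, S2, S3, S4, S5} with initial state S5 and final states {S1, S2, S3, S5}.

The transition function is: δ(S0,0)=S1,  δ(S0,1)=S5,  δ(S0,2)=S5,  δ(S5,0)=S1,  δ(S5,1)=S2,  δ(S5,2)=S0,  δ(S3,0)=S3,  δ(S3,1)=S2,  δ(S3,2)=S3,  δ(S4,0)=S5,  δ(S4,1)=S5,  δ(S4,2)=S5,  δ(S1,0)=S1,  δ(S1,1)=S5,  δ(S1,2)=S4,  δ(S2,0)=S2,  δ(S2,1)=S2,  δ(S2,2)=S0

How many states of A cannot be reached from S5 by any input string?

1

No path from S5 leads to S3; the other 5 states are all reachable.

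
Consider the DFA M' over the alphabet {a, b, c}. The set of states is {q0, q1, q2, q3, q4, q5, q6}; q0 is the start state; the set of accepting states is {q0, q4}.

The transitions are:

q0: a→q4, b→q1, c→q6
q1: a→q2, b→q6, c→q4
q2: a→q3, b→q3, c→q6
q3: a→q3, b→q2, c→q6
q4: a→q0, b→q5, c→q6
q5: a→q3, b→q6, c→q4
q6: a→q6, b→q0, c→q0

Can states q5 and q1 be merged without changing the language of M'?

P0 = {q0,q4} | {q1,q2,q3,q5,q6}.
Refine {q1,q2,q3,q5,q6} on symbol b: members go to different blocks, giving {q1,q2,q3,q5} and {q6}.
Refine {q1,q2,q3,q5} on symbol b: members go to different blocks, giving {q1,q5} and {q2,q3}.
No further refinement is possible. Final partition (4 blocks): {q0,q4} | {q1,q5} | {q6} | {q2,q3}.
q5 and q1 lie in the same block of the stable partition, so they are equivalent — no string distinguishes them.

Yes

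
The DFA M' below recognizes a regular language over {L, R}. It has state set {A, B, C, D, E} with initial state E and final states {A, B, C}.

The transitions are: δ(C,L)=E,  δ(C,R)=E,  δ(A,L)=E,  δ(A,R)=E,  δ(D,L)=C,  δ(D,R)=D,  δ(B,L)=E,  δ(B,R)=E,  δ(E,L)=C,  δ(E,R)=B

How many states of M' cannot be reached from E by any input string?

2

BFS from E reaches {B, C, E}; the 2 state(s) A, D are never visited.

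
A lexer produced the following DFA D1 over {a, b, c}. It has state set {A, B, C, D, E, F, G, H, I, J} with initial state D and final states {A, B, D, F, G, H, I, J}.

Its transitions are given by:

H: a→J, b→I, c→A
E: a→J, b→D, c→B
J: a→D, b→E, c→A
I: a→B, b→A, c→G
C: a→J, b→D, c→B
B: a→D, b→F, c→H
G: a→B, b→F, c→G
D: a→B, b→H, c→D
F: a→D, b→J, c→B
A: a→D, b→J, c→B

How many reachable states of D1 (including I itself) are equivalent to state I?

States {C} cannot be reached from the start state, so discard them.
Start with accepting vs non-accepting: {A,B,D,F,G,H,I,J} | {E}.
Refine {A,B,D,F,G,H,I,J} on symbol b: members go to different blocks, giving {A,B,D,F,G,H,I} and {J}.
On input a, block {A,B,D,F,G,H,I} splits into {A,B,D,F,G,I} and {H}.
On input b, block {A,B,D,F,G,I} splits into {B,G,I} and {A,F} and {D}.
Split {B,G,I} by δ(·,a) → {G,I} and {B}.
No further refinement is possible. Final partition (7 blocks): {G,I} | {E} | {J} | {H} | {A,F} | {D} | {B}.
State I belongs to the block {G,I}, which has 2 states.

2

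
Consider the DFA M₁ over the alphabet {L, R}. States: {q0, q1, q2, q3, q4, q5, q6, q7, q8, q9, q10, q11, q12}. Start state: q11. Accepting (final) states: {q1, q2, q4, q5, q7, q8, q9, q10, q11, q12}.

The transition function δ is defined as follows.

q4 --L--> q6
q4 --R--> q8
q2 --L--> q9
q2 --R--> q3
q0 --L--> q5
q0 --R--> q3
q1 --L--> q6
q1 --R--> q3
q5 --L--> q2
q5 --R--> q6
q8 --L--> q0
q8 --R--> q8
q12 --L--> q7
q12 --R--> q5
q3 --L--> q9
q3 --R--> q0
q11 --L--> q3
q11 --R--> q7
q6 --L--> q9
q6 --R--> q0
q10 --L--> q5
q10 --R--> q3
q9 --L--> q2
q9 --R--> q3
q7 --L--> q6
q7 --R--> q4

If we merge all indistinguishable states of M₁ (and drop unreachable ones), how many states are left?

First remove the unreachable states {q1,q10,q12}; 10 states remain.
P0 = {q2,q4,q5,q7,q8,q9,q11} | {q0,q3,q6}.
Split {q2,q4,q5,q7,q8,q9,q11} by δ(·,L) → {q4,q7,q8,q11} and {q2,q5,q9}.
Stable partition: {q4,q7,q8,q11} | {q0,q3,q6} | {q2,q5,q9} — 3 equivalence classes.

3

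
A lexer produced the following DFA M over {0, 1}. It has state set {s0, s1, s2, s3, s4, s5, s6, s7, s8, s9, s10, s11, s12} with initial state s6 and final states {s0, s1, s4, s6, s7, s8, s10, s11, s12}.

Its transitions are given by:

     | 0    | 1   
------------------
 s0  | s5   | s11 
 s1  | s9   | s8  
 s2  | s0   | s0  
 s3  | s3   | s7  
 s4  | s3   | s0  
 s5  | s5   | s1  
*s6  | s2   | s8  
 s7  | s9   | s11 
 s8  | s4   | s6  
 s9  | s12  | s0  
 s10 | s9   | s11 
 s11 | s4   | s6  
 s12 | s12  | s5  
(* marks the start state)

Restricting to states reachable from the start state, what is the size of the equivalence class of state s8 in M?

States {s10} cannot be reached from the start state, so discard them.
Initial partition by acceptance: {s0,s1,s4,s6,s7,s8,s11,s12} | {s2,s3,s5,s9}.
Split {s0,s1,s4,s6,s7,s8,s11,s12} by δ(·,0) → {s0,s1,s4,s6,s7} and {s8,s11,s12}.
Refine {s0,s1,s4,s6,s7} on symbol 1: members go to different blocks, giving {s0,s1,s6,s7} and {s4}.
Split {s2,s3,s5,s9} by δ(·,0) → {s3,s5} and {s2} and {s9}.
Refine {s0,s1,s6,s7} on symbol 0: members go to different blocks, giving {s1,s7} and {s0} and {s6}.
Refine {s8,s11,s12} on symbol 0: members go to different blocks, giving {s8,s11} and {s12}.
The partition is now stable with 9 blocks: {s1,s7} | {s3,s5} | {s8,s11} | {s4} | {s2} | {s9} | {s0} | {s6} | {s12}.
The equivalence class containing s8 is {s8,s11}, of size 2.

2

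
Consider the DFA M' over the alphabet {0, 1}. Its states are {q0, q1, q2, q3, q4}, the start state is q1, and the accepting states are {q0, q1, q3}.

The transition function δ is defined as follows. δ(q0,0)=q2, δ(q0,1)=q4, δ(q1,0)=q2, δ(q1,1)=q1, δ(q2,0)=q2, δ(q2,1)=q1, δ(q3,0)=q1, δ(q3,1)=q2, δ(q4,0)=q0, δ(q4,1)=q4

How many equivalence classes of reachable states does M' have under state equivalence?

2

First remove the unreachable states {q0,q3,q4}; 2 states remain.
P0 = {q1} | {q2}.
Stable partition: {q1} | {q2} — 2 equivalence classes.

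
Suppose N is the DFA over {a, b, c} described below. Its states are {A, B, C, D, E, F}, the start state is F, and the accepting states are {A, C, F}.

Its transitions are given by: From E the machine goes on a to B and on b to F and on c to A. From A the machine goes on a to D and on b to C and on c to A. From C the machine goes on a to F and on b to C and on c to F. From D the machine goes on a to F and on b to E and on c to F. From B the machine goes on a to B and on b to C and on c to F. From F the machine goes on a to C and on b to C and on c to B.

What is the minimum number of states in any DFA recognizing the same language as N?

States {A,D,E} cannot be reached from the start state, so discard them.
Initial partition by acceptance: {C,F} | {B}.
Refine {C,F} on symbol c: members go to different blocks, giving {C} and {F}.
Stable partition: {C} | {B} | {F} — 3 equivalence classes.

3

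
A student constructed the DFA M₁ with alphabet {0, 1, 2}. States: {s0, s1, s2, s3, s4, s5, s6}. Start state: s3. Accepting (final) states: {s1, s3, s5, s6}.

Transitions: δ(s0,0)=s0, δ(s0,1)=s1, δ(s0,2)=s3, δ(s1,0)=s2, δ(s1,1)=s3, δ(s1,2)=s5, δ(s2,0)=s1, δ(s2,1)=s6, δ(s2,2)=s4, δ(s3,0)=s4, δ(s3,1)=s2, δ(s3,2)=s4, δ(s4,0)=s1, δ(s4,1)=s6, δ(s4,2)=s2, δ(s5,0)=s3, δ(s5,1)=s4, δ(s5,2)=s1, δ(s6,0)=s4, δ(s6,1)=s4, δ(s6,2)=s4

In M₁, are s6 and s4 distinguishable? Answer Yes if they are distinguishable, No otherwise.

First remove the unreachable states {s0}; 6 states remain.
P0 = {s1,s3,s5,s6} | {s2,s4}.
On input 0, block {s1,s3,s5,s6} splits into {s1,s3,s6} and {s5}.
On input 1, block {s1,s3,s6} splits into {s3,s6} and {s1}.
The partition is now stable with 4 blocks: {s3,s6} | {s2,s4} | {s5} | {s1}.
s6 and s4 end up in different blocks, so they are distinguishable. For instance, the string 'ε' is accepted from only s6.

Yes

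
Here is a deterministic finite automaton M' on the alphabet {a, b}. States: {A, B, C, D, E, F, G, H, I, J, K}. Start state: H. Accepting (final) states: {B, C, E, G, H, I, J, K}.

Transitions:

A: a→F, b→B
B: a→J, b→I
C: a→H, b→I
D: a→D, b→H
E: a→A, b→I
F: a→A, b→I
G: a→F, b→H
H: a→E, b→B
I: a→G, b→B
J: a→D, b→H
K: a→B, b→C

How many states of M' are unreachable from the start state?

Starting at H and following transitions, the reachable set is {A, B, D, E, F, G, H, I, J}. That leaves C, K unreachable — 2 in total.

2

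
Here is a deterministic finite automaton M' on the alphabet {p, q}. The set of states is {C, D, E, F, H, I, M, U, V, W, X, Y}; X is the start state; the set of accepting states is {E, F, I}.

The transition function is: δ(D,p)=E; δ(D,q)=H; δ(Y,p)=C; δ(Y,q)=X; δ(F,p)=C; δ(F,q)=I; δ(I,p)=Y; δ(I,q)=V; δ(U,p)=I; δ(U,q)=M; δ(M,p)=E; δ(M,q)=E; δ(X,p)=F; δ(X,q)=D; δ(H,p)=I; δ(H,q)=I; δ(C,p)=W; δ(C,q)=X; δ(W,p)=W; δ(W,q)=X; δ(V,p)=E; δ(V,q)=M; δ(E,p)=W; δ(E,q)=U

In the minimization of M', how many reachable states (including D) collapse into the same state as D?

P0 = {E,F,I} | {C,D,H,M,U,V,W,X,Y}.
On input q, block {E,F,I} splits into {E,I} and {F}.
Split {C,D,H,M,U,V,W,X,Y} by δ(·,p) → {D,H,M,U,V} and {C,W,Y} and {X}.
Refine {D,H,M,U,V} on symbol q: members go to different blocks, giving {D,U,V} and {H,M}.
Stable partition: {E,I} | {D,U,V} | {F} | {C,W,Y} | {X} | {H,M} — 6 equivalence classes.
The equivalence class containing D is {D,U,V}, of size 3.

3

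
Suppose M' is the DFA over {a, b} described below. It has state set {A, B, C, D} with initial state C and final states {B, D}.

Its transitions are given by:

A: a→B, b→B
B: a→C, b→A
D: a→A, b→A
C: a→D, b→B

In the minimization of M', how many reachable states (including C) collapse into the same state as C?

2

Initial partition by acceptance: {B,D} | {A,C}.
No further refinement is possible. Final partition (2 blocks): {B,D} | {A,C}.
The equivalence class containing C is {A,C}, of size 2.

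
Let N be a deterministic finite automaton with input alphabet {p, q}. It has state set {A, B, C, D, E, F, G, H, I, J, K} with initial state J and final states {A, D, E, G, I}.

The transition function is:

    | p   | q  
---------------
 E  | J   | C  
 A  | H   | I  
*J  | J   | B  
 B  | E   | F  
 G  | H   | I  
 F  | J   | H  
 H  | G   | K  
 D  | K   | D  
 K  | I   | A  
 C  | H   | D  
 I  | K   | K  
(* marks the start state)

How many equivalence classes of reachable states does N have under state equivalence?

All states are reachable from the start state.
Start with accepting vs non-accepting: {A,D,E,G,I} | {B,C,F,H,J,K}.
Split {A,D,E,G,I} by δ(·,q) → {A,D,G} and {E,I}.
Split {A,D,G} by δ(·,q) → {A,G} and {D}.
On input p, block {B,C,F,H,J,K} splits into {C,F,J} and {B,K} and {H}.
Split {C,F,J} by δ(·,p) → {F,J} and {C}.
On input q, block {F,J} splits into {F} and {J}.
On input p, block {E,I} splits into {E} and {I}.
On input p, block {B,K} splits into {B} and {K}.
The partition is now stable with 10 blocks: {A,G} | {F} | {E} | {D} | {B} | {H} | {C} | {J} | {I} | {K}.

10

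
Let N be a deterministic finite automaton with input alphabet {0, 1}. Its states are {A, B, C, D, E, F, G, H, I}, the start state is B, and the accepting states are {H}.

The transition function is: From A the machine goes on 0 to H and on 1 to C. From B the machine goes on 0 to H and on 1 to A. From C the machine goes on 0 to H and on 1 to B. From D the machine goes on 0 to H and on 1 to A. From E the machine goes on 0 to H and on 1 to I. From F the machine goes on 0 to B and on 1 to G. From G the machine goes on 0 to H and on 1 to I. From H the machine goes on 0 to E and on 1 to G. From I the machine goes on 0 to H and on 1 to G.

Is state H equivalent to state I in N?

First remove the unreachable states {D,F}; 7 states remain.
Start with accepting vs non-accepting: {H} | {A,B,C,E,G,I}.
Stable partition: {H} | {A,B,C,E,G,I} — 2 equivalence classes.
H and I end up in different blocks, so they are distinguishable. For instance, the string 'ε' is accepted from only H.

No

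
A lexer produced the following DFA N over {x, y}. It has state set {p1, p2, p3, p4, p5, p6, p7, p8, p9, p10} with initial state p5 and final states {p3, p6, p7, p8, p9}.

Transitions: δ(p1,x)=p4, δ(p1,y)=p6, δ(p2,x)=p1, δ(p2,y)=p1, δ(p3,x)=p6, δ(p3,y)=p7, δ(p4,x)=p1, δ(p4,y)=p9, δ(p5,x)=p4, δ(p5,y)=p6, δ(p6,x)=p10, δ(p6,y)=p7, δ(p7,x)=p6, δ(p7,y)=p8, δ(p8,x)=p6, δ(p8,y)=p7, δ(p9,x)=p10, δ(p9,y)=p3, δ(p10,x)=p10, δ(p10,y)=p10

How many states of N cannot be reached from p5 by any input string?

1

BFS from p5 reaches {p1, p3, p4, p5, p6, p7, p8, p9, p10}; the 1 state(s) p2 are never visited.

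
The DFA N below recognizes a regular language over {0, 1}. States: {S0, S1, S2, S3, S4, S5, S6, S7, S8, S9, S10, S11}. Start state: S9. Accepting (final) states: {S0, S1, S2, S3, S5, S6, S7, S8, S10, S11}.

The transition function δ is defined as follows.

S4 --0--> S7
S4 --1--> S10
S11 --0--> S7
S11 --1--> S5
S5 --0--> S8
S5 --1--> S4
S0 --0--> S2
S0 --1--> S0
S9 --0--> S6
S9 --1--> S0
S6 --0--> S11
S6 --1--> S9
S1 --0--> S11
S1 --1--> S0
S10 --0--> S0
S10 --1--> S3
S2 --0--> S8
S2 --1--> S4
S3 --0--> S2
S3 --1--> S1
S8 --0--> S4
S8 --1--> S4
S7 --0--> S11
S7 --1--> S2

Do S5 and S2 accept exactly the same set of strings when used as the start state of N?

All states are reachable from the start state.
Start with accepting vs non-accepting: {S0,S1,S2,S3,S5,S6,S7,S8,S10,S11} | {S4,S9}.
Split {S0,S1,S2,S3,S5,S6,S7,S8,S10,S11} by δ(·,0) → {S0,S1,S2,S3,S5,S6,S7,S10,S11} and {S8}.
Split {S0,S1,S2,S3,S5,S6,S7,S10,S11} by δ(·,0) → {S0,S1,S3,S6,S7,S10,S11} and {S2,S5}.
Split {S0,S1,S3,S6,S7,S10,S11} by δ(·,0) → {S1,S6,S7,S10,S11} and {S0,S3}.
On input 0, block {S1,S6,S7,S10,S11} splits into {S1,S6,S7,S11} and {S10}.
Refine {S1,S6,S7,S11} on symbol 1: members go to different blocks, giving {S7,S11} and {S1} and {S6}.
Refine {S4,S9} on symbol 0: members go to different blocks, giving {S4} and {S9}.
Split {S0,S3} by δ(·,1) → {S0} and {S3}.
No further refinement is possible. Final partition (10 blocks): {S7,S11} | {S4} | {S8} | {S2,S5} | {S0} | {S10} | {S1} | {S6} | {S9} | {S3}.
S5 and S2 lie in the same block of the stable partition, so they are equivalent — no string distinguishes them.

Yes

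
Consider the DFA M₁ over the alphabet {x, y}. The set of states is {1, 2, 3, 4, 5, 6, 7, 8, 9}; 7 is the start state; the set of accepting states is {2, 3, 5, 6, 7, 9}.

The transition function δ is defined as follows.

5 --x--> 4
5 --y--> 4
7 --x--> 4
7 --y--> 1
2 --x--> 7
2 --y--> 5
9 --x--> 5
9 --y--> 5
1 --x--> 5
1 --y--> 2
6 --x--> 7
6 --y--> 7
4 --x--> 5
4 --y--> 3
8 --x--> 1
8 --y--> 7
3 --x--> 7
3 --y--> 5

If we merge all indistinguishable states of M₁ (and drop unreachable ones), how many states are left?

3

First remove the unreachable states {6,8,9}; 6 states remain.
Initial partition by acceptance: {2,3,5,7} | {1,4}.
Refine {2,3,5,7} on symbol x: members go to different blocks, giving {2,3} and {5,7}.
Stable partition: {2,3} | {1,4} | {5,7} — 3 equivalence classes.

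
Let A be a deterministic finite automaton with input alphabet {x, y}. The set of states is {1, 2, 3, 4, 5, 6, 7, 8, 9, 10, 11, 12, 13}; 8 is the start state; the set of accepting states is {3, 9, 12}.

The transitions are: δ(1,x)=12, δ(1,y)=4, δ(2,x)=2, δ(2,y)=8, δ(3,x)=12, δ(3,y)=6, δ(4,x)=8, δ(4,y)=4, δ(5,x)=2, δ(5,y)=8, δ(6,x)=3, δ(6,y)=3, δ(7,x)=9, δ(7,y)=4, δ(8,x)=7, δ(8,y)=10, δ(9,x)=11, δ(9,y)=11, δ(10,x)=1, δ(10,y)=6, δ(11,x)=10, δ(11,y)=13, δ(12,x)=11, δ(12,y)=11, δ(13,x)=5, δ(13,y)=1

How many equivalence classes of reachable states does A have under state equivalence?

Every state is reachable, so we keep all 13.
Initial partition by acceptance: {3,9,12} | {1,2,4,5,6,7,8,10,11,13}.
Split {3,9,12} by δ(·,x) → {9,12} and {3}.
On input x, block {1,2,4,5,6,7,8,10,11,13} splits into {2,4,5,8,10,11,13} and {1,7} and {6}.
On input x, block {2,4,5,8,10,11,13} splits into {2,4,5,11,13} and {8,10}.
Split {2,4,5,11,13} by δ(·,x) → {2,5,13} and {4,11}.
On input y, block {2,5,13} splits into {2,5} and {13}.
Split {8,10} by δ(·,y) → {8} and {10}.
On input x, block {4,11} splits into {4} and {11}.
No further refinement is possible. Final partition (10 blocks): {9,12} | {2,5} | {3} | {1,7} | {6} | {8} | {4} | {13} | {10} | {11}.

10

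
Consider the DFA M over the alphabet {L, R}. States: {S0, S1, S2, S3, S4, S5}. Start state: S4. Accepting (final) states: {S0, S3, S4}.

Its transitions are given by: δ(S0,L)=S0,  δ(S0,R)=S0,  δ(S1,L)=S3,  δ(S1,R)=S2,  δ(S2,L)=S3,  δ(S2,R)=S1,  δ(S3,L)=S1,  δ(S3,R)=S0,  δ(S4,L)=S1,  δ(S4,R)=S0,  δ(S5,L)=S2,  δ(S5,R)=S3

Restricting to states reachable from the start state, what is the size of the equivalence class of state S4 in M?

2

States {S5} cannot be reached from the start state, so discard them.
Initial partition by acceptance: {S0,S3,S4} | {S1,S2}.
On input L, block {S0,S3,S4} splits into {S3,S4} and {S0}.
No further refinement is possible. Final partition (3 blocks): {S3,S4} | {S1,S2} | {S0}.
State S4 belongs to the block {S3,S4}, which has 2 states.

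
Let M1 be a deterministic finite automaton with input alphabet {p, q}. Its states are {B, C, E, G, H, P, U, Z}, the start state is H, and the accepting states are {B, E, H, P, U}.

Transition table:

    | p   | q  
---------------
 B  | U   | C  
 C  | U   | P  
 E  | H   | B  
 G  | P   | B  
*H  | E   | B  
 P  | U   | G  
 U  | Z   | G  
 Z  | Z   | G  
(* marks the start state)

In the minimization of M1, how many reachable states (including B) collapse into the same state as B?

1

All states are reachable from the start state.
Initial partition by acceptance: {B,E,H,P,U} | {C,G,Z}.
Split {B,E,H,P,U} by δ(·,p) → {B,E,H,P} and {U}.
Split {B,E,H,P} by δ(·,p) → {B,P} and {E,H}.
On input p, block {C,G,Z} splits into {C} and {Z} and {G}.
Split {B,P} by δ(·,q) → {B} and {P}.
The partition is now stable with 7 blocks: {B} | {C} | {U} | {E,H} | {Z} | {G} | {P}.
State B belongs to the block {B}, which has 1 states.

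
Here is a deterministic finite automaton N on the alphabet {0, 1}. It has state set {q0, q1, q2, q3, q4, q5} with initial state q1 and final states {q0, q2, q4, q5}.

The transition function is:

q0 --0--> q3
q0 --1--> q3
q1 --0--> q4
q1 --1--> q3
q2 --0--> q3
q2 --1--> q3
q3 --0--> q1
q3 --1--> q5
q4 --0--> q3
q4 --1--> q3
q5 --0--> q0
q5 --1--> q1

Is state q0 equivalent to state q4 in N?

States {q2} cannot be reached from the start state, so discard them.
Initial partition by acceptance: {q0,q4,q5} | {q1,q3}.
Refine {q0,q4,q5} on symbol 0: members go to different blocks, giving {q0,q4} and {q5}.
Split {q1,q3} by δ(·,0) → {q1} and {q3}.
No further refinement is possible. Final partition (4 blocks): {q0,q4} | {q1} | {q5} | {q3}.
q0 and q4 lie in the same block of the stable partition, so they are equivalent — no string distinguishes them.

Yes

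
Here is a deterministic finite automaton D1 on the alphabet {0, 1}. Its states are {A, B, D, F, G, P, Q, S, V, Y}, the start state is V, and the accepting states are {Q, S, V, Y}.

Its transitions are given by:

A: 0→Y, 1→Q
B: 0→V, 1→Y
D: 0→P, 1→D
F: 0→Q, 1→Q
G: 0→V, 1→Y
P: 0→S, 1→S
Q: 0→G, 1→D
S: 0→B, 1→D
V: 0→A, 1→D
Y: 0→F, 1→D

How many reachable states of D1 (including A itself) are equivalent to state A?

Every state is reachable, so we keep all 10.
P0 = {Q,S,V,Y} | {A,B,D,F,G,P}.
Split {A,B,D,F,G,P} by δ(·,0) → {A,B,F,G,P} and {D}.
No further refinement is possible. Final partition (3 blocks): {Q,S,V,Y} | {A,B,F,G,P} | {D}.
The equivalence class containing A is {A,B,F,G,P}, of size 5.

5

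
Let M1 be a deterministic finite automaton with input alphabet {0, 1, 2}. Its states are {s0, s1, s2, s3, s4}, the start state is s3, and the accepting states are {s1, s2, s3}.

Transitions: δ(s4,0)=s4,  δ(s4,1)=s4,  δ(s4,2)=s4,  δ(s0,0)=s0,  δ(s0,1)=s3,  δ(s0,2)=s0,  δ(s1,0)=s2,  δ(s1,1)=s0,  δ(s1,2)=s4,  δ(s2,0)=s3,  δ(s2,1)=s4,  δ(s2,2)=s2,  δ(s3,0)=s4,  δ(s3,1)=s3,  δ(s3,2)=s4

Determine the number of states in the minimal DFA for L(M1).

States {s0,s1,s2} cannot be reached from the start state, so discard them.
Initial partition by acceptance: {s3} | {s4}.
No further refinement is possible. Final partition (2 blocks): {s3} | {s4}.

2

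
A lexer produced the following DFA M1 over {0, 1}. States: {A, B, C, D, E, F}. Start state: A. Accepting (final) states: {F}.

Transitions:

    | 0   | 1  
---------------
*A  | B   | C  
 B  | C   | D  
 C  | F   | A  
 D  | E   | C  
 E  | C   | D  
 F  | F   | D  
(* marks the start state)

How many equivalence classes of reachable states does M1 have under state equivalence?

4

Every state is reachable, so we keep all 6.
P0 = {F} | {A,B,C,D,E}.
Refine {A,B,C,D,E} on symbol 0: members go to different blocks, giving {A,B,D,E} and {C}.
On input 0, block {A,B,D,E} splits into {A,D} and {B,E}.
The partition is now stable with 4 blocks: {F} | {A,D} | {C} | {B,E}.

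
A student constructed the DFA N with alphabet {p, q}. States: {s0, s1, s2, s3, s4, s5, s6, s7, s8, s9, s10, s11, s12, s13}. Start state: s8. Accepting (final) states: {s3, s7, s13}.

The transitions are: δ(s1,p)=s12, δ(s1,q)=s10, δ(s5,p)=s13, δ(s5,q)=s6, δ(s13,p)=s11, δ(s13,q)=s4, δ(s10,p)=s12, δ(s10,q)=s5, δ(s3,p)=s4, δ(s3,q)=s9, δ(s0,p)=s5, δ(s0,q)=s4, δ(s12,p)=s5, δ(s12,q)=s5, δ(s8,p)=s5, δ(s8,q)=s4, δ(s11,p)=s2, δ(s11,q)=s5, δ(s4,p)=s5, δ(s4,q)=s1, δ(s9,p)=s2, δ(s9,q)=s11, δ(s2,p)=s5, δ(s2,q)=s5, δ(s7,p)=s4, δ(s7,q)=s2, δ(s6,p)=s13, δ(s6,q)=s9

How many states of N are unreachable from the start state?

3

BFS from s8 reaches {s1, s2, s4, s5, s6, s8, s9, s10, s11, s12, s13}; the 3 state(s) s0, s3, s7 are never visited.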